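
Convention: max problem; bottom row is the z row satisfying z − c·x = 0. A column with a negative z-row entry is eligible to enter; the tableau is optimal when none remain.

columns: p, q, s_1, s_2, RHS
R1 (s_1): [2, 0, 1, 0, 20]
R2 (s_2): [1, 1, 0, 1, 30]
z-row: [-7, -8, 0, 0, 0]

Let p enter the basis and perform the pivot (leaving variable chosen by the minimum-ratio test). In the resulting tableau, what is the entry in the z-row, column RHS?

70

Ratio test on column p — row 1: 20/2 = 10; row 2: 30/1 = 30. Minimum is 10 at row 1 (s_1 leaves); pivot element 2.
Divide row 1 by 2; eliminate column p from the other rows.
z-row update in column RHS: 0 − (-7)·10 = 70.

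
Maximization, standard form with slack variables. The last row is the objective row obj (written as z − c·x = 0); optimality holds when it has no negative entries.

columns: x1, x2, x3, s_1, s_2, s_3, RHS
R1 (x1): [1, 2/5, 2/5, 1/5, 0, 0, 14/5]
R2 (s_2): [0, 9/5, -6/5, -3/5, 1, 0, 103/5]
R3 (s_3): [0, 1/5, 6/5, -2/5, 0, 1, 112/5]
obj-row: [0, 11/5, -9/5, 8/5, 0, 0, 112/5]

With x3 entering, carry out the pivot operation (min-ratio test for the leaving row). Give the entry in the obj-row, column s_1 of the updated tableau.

Ratio test on column x3 — row 1: (14/5)/(2/5) = 7; row 2: entry -6/5 ≤ 0; row 3: (112/5)/(6/5) = 56/3. Minimum is 7 at row 1 (x1 leaves); pivot element 2/5.
Divide row 1 by 2/5; eliminate column x3 from the other rows.
obj-row update in column s_1: 8/5 − (-9/5)·(1/2) = 5/2.

5/2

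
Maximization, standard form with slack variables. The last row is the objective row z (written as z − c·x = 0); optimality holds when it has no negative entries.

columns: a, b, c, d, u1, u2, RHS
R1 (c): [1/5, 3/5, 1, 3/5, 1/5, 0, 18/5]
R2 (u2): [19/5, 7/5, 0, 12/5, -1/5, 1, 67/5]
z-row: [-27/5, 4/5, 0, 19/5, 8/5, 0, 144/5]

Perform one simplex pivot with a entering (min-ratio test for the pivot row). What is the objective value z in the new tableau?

909/19

Ratio test on column a — row 1: (18/5)/(1/5) = 18; row 2: (67/5)/(19/5) = 67/19. Minimum is 67/19 at row 2 (u2 leaves); pivot element 19/5.
Pivot on row 2; the z-row RHS becomes 144/5 − (-27/5)·(67/19) = 909/19.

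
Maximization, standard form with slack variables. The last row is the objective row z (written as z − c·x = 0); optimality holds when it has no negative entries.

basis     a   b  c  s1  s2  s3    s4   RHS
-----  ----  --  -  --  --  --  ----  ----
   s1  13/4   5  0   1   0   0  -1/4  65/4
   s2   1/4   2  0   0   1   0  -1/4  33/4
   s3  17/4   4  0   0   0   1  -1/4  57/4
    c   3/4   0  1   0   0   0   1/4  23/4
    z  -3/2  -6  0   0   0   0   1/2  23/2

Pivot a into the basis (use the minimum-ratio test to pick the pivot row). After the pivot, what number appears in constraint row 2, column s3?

Ratio test on column a — row 1: (65/4)/(13/4) = 5; row 2: (33/4)/(1/4) = 33; row 3: (57/4)/(17/4) = 57/17; row 4: (23/4)/(3/4) = 23/3. Minimum is 57/17 at row 3 (s3 leaves); pivot element 17/4.
Divide row 3 by 17/4; eliminate column a from the other rows.
Row 2 update in column s3: 0 − (1/4)·(4/17) = -1/17.

-1/17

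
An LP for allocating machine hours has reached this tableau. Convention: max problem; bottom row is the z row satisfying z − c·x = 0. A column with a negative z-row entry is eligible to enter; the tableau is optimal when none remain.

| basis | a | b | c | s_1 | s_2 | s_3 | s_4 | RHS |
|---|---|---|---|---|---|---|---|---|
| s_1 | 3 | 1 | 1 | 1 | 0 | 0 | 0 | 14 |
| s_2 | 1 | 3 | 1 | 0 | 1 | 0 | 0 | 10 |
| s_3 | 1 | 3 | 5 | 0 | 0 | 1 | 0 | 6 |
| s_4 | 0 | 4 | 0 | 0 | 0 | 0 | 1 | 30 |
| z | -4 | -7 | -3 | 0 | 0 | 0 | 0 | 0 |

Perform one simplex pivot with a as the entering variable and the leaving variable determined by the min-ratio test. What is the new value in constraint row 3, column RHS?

4/3

Ratio test on column a — row 1: 14/3 = 14/3; row 2: 10/1 = 10; row 3: 6/1 = 6; row 4: entry 0 ≤ 0. Minimum is 14/3 at row 1 (s_1 leaves); pivot element 3.
Divide row 1 by 3; eliminate column a from the other rows.
Row 3 update in column RHS: 6 − 1·(14/3) = 4/3.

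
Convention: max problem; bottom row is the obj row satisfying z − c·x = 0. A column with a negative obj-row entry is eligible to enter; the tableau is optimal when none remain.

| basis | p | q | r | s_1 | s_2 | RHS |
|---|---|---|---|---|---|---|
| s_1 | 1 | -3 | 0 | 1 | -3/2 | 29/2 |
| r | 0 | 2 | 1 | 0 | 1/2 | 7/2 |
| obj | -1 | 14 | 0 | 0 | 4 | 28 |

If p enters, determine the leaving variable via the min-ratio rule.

s_1

Column p entries and ratios — s_1: (29/2)/1 = 29/2; r: 0 ≤ 0, skip.
Smallest ratio is 29/2 in the row of s_1, so s_1 leaves.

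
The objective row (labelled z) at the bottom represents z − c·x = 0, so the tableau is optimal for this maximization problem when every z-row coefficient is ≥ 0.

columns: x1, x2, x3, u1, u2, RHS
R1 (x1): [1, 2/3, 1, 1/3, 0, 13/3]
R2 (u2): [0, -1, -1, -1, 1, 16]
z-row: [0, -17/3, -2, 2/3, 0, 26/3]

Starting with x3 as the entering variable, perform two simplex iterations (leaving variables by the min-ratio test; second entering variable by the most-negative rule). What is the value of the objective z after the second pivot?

91/2

Ratio test on column x3 — row 1: (13/3)/1 = 13/3; row 2: entry -1 ≤ 0. Minimum is 13/3 at row 1 (x1 leaves); pivot element 1.
Pivot on row 1; the z-row RHS becomes 26/3 − (-2)·(13/3) = 52/3.
Next entering variable (most negative z-row entry -13/3): x2.
Ratio test on column x2 — row 1: (13/3)/(2/3) = 13/2; row 2: entry -1/3 ≤ 0. Minimum is 13/2 at row 1 (x3 leaves); pivot element 2/3.
After the second pivot the z-row RHS is 52/3 − (-13/3)·(13/2) = 91/2.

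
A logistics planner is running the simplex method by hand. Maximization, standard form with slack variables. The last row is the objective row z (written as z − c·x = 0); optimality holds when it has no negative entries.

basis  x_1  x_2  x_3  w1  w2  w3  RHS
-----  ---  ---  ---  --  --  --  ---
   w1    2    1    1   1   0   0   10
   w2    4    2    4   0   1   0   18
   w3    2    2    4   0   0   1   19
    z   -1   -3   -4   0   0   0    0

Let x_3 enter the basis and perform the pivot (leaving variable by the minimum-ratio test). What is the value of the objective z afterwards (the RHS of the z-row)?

18

Ratio test on column x_3 — row 1: 10/1 = 10; row 2: 18/4 = 9/2; row 3: 19/4 = 19/4. Minimum is 9/2 at row 2 (w2 leaves); pivot element 4.
Pivot on row 2; the z-row RHS becomes 0 − (-4)·(9/2) = 18.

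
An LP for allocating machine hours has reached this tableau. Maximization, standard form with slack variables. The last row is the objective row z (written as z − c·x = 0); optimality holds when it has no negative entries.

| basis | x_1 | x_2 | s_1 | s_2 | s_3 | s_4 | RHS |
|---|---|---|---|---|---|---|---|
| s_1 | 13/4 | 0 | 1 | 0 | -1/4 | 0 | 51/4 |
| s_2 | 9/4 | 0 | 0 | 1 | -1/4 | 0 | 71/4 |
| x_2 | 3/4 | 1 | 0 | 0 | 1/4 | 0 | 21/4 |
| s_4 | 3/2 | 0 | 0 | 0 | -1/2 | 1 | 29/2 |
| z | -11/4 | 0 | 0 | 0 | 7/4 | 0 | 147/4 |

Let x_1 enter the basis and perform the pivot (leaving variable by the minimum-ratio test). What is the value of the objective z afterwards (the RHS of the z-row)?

Ratio test on column x_1 — row 1: (51/4)/(13/4) = 51/13; row 2: (71/4)/(9/4) = 71/9; row 3: (21/4)/(3/4) = 7; row 4: (29/2)/(3/2) = 29/3. Minimum is 51/13 at row 1 (s_1 leaves); pivot element 13/4.
Pivot on row 1; the z-row RHS becomes 147/4 − (-11/4)·(51/13) = 618/13.

618/13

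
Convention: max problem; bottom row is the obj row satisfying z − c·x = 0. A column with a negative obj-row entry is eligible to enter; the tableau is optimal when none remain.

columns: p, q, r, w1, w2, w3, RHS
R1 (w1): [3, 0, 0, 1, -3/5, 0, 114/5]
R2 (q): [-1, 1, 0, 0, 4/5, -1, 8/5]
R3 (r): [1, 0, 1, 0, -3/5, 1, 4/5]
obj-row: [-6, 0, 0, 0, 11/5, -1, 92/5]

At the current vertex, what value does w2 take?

w2 is not in the basis, so in the current basic feasible solution w2 = 0.

0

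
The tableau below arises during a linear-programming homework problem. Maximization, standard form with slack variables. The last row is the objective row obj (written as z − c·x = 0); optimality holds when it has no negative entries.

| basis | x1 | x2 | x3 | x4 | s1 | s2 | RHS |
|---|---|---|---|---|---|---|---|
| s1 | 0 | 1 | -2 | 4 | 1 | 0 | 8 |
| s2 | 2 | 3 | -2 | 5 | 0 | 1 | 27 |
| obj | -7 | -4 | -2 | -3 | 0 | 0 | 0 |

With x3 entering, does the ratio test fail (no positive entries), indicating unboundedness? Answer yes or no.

yes

Every constraint-row entry in column x3 is ≤ 0, so increasing x3 is unbounded.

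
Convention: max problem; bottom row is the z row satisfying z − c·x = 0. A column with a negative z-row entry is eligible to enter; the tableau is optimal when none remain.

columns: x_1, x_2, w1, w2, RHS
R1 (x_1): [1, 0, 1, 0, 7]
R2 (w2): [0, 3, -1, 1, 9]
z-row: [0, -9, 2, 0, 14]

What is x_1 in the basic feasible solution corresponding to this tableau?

x_1 is basic (row 1); its value is the RHS of that row, 7.

7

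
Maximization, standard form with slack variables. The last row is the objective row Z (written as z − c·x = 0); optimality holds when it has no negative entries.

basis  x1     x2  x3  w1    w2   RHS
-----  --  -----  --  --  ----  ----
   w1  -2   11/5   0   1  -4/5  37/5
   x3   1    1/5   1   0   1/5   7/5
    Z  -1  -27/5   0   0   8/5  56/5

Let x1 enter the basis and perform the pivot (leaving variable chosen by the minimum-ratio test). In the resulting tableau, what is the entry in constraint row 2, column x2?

Ratio test on column x1 — row 1: entry -2 ≤ 0; row 2: (7/5)/1 = 7/5. Minimum is 7/5 at row 2 (x3 leaves); pivot element 1.
Divide row 2 by 1; eliminate column x1 from the other rows.
In the new row 2, the x2 entry is the old entry divided by the pivot: (1/5)/1 = 1/5.

1/5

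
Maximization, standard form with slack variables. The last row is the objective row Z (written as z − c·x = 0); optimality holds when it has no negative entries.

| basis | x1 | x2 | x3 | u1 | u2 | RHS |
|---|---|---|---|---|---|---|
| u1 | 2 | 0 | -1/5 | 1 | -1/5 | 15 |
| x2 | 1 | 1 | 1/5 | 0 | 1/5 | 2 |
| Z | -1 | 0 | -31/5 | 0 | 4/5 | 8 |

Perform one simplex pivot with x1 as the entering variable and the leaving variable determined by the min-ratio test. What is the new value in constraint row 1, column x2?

-2

Ratio test on column x1 — row 1: 15/2 = 15/2; row 2: 2/1 = 2. Minimum is 2 at row 2 (x2 leaves); pivot element 1.
Divide row 2 by 1; eliminate column x1 from the other rows.
Row 1 update in column x2: 0 − 2·1 = -2.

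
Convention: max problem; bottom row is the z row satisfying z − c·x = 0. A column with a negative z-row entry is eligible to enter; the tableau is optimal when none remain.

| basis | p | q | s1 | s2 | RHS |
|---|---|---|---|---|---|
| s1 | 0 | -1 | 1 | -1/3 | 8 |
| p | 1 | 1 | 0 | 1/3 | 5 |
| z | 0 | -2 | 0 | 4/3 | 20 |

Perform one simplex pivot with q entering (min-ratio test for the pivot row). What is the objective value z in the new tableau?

Ratio test on column q — row 1: entry -1 ≤ 0; row 2: 5/1 = 5. Minimum is 5 at row 2 (p leaves); pivot element 1.
Pivot on row 2; the z-row RHS becomes 20 − (-2)·5 = 30.

30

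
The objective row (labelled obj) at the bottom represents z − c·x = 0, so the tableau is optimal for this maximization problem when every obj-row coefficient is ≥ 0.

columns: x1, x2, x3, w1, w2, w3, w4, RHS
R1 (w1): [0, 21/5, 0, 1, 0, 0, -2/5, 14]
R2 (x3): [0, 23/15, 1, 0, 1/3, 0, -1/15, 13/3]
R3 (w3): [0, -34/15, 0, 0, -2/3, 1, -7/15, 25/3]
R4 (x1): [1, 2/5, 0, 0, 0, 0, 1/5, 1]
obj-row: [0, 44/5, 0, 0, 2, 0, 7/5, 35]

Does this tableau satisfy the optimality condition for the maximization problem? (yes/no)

Every obj-row coefficient is ≥ 0, so the tableau is optimal.

yes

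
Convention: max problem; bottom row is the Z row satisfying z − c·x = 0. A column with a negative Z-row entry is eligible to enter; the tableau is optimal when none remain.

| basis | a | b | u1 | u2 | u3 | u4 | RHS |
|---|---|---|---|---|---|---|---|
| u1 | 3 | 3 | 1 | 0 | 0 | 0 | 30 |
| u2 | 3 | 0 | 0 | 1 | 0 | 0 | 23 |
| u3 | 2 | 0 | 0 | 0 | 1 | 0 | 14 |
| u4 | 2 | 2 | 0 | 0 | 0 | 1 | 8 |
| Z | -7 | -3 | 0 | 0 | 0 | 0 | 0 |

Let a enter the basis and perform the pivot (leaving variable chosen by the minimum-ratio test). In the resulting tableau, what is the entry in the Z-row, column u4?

Ratio test on column a — row 1: 30/3 = 10; row 2: 23/3 = 23/3; row 3: 14/2 = 7; row 4: 8/2 = 4. Minimum is 4 at row 4 (u4 leaves); pivot element 2.
Divide row 4 by 2; eliminate column a from the other rows.
Z-row update in column u4: 0 − (-7)·(1/2) = 7/2.

7/2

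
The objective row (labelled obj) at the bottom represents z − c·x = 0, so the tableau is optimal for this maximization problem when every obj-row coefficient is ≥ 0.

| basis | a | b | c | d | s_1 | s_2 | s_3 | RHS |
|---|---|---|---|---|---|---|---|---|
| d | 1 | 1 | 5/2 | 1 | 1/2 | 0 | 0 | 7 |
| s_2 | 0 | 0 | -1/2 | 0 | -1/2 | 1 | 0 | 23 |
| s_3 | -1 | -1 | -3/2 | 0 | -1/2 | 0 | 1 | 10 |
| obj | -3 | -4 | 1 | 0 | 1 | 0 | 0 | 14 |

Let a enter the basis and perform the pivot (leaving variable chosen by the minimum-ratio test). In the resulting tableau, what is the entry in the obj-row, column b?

Ratio test on column a — row 1: 7/1 = 7; row 2: entry 0 ≤ 0; row 3: entry -1 ≤ 0. Minimum is 7 at row 1 (d leaves); pivot element 1.
Divide row 1 by 1; eliminate column a from the other rows.
obj-row update in column b: -4 − (-3)·1 = -1.

-1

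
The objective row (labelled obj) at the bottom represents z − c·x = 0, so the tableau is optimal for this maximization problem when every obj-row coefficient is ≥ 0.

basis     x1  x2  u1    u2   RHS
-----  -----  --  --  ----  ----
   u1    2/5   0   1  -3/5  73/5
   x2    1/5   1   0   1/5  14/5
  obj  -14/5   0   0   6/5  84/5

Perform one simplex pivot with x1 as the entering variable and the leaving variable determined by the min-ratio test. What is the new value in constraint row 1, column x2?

-2

Ratio test on column x1 — row 1: (73/5)/(2/5) = 73/2; row 2: (14/5)/(1/5) = 14. Minimum is 14 at row 2 (x2 leaves); pivot element 1/5.
Divide row 2 by 1/5; eliminate column x1 from the other rows.
Row 1 update in column x2: 0 − (2/5)·5 = -2.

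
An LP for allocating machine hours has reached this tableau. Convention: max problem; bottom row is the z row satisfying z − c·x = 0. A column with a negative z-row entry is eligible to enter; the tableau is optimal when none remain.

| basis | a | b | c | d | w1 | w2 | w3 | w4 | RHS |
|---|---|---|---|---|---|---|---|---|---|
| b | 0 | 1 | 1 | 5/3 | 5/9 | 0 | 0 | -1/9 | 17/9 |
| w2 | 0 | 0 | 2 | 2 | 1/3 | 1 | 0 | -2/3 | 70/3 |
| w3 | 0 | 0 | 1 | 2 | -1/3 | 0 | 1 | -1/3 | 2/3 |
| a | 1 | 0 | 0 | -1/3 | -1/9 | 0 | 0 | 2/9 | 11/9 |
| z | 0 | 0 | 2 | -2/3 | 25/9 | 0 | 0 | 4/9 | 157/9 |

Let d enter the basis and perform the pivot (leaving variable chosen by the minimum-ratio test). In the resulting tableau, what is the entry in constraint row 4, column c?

1/6

Ratio test on column d — row 1: (17/9)/(5/3) = 17/15; row 2: (70/3)/2 = 35/3; row 3: (2/3)/2 = 1/3; row 4: entry -1/3 ≤ 0. Minimum is 1/3 at row 3 (w3 leaves); pivot element 2.
Divide row 3 by 2; eliminate column d from the other rows.
Row 4 update in column c: 0 − (-1/3)·(1/2) = 1/6.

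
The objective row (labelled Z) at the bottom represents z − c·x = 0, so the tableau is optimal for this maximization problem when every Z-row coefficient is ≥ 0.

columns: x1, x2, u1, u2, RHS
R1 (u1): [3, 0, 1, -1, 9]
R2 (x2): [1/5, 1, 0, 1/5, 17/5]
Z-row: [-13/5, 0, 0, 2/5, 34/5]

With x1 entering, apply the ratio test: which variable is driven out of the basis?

u1

Column x1 entries and ratios — u1: 9/3 = 3; x2: (17/5)/(1/5) = 17.
Smallest ratio is 3 in the row of u1, so u1 leaves.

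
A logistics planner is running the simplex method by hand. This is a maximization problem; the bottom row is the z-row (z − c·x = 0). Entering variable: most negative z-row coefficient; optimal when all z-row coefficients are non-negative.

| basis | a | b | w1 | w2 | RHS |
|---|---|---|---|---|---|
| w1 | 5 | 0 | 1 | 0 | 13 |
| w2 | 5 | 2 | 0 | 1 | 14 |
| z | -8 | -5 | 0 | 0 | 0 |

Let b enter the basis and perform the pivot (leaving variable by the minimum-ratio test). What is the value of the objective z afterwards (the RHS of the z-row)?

35

Ratio test on column b — row 1: entry 0 ≤ 0; row 2: 14/2 = 7. Minimum is 7 at row 2 (w2 leaves); pivot element 2.
Pivot on row 2; the z-row RHS becomes 0 − (-5)·7 = 35.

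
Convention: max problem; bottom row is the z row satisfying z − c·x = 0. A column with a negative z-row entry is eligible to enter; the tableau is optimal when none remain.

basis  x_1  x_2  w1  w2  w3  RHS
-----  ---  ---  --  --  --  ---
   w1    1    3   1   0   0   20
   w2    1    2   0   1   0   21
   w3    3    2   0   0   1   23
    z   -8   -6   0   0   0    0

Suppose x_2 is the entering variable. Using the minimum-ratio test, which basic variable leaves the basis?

Column x_2 entries and ratios — w1: 20/3 = 20/3; w2: 21/2 = 21/2; w3: 23/2 = 23/2.
Smallest ratio is 20/3 in the row of w1, so w1 leaves.

w1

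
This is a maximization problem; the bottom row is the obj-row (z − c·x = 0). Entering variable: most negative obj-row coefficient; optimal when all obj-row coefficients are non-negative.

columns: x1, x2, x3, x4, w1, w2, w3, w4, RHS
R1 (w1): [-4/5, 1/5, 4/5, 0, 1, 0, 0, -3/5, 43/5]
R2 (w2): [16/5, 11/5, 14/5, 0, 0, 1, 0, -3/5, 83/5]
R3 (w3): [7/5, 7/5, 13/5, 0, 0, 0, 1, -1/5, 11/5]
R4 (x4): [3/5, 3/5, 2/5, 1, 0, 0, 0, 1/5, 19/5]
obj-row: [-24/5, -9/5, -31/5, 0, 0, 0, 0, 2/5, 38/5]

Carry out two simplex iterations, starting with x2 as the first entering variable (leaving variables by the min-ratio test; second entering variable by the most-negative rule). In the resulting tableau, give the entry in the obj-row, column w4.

-2/7

Ratio test on column x2 — row 1: (43/5)/(1/5) = 43; row 2: (83/5)/(11/5) = 83/11; row 3: (11/5)/(7/5) = 11/7; row 4: (19/5)/(3/5) = 19/3. Minimum is 11/7 at row 3 (w3 leaves); pivot element 7/5.
Divide row 3 by 7/5; eliminate column x2 from the other rows.
Second iteration: most negative obj-row entry is -3 in column x1, so x1 enters.
Ratio test on column x1 — row 1: entry -1 ≤ 0; row 2: (92/7)/1 = 92/7; row 3: (11/7)/1 = 11/7; row 4: entry 0 ≤ 0. Minimum is 11/7 at row 3 (x2 leaves); pivot element 1.
Divide row 3 by 1; eliminate column x1 from the other rows.
After both pivots, the entry at the obj-row, column w4 is -2/7.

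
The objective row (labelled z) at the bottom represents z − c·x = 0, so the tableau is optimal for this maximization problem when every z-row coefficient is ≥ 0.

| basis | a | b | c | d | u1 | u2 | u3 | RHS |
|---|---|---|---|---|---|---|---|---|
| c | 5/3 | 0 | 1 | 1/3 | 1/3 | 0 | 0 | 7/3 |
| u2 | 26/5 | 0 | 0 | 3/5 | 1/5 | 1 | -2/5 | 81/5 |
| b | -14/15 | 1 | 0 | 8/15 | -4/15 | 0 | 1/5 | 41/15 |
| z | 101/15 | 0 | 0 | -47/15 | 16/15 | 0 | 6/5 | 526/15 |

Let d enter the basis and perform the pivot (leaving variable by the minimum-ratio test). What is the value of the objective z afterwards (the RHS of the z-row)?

409/8

Ratio test on column d — row 1: (7/3)/(1/3) = 7; row 2: (81/5)/(3/5) = 27; row 3: (41/15)/(8/15) = 41/8. Minimum is 41/8 at row 3 (b leaves); pivot element 8/15.
Pivot on row 3; the z-row RHS becomes 526/15 − (-47/15)·(41/8) = 409/8.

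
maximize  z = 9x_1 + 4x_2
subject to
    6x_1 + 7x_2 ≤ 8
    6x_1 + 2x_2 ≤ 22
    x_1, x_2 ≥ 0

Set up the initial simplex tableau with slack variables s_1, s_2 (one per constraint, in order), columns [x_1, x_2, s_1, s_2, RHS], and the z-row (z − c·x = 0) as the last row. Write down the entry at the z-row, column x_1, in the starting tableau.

-9

The z-row carries the negated objective coefficients: the x_1 entry is -9.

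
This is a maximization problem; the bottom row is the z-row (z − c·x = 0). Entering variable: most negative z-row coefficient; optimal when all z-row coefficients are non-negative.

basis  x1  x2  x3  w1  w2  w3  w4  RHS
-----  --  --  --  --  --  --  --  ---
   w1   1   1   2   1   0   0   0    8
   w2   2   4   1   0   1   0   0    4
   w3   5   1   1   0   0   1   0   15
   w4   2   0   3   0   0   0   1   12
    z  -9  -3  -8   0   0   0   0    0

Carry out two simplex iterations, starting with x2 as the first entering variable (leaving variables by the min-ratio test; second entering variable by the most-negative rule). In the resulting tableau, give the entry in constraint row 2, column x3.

Ratio test on column x2 — row 1: 8/1 = 8; row 2: 4/4 = 1; row 3: 15/1 = 15; row 4: entry 0 ≤ 0. Minimum is 1 at row 2 (w2 leaves); pivot element 4.
Divide row 2 by 4; eliminate column x2 from the other rows.
Second iteration: most negative z-row entry is -15/2 in column x1, so x1 enters.
Ratio test on column x1 — row 1: 7/(1/2) = 14; row 2: 1/(1/2) = 2; row 3: 14/(9/2) = 28/9; row 4: 12/2 = 6. Minimum is 2 at row 2 (x2 leaves); pivot element 1/2.
Divide row 2 by 1/2; eliminate column x1 from the other rows.
After both pivots, the entry at constraint row 2, column x3 is 1/2.

1/2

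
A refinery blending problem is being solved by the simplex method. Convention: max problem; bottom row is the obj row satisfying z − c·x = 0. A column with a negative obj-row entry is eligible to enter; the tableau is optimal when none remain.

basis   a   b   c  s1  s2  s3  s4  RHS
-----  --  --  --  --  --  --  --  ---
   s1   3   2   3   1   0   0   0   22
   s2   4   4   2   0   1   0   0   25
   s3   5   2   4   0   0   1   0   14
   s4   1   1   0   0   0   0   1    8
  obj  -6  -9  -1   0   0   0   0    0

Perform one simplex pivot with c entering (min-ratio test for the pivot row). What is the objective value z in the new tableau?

Ratio test on column c — row 1: 22/3 = 22/3; row 2: 25/2 = 25/2; row 3: 14/4 = 7/2; row 4: entry 0 ≤ 0. Minimum is 7/2 at row 3 (s3 leaves); pivot element 4.
Pivot on row 3; the obj-row RHS becomes 0 − (-1)·(7/2) = 7/2.

7/2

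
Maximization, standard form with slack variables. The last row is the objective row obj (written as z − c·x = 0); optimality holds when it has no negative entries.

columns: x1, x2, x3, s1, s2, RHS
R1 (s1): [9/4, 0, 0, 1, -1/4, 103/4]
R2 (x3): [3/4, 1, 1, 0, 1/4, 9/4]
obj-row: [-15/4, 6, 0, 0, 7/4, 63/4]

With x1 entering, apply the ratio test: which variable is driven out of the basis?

Column x1 entries and ratios — s1: (103/4)/(9/4) = 103/9; x3: (9/4)/(3/4) = 3.
Smallest ratio is 3 in the row of x3, so x3 leaves.

x3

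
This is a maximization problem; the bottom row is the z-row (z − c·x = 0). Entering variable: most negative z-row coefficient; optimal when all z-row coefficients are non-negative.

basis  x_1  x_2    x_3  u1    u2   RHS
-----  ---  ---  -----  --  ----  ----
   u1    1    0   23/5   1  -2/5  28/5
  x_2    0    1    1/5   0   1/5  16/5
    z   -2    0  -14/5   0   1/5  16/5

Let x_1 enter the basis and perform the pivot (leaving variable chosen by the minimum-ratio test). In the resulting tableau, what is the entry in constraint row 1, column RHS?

28/5

Ratio test on column x_1 — row 1: (28/5)/1 = 28/5; row 2: entry 0 ≤ 0. Minimum is 28/5 at row 1 (u1 leaves); pivot element 1.
Divide row 1 by 1; eliminate column x_1 from the other rows.
In the new row 1, the RHS entry is the old entry divided by the pivot: (28/5)/1 = 28/5.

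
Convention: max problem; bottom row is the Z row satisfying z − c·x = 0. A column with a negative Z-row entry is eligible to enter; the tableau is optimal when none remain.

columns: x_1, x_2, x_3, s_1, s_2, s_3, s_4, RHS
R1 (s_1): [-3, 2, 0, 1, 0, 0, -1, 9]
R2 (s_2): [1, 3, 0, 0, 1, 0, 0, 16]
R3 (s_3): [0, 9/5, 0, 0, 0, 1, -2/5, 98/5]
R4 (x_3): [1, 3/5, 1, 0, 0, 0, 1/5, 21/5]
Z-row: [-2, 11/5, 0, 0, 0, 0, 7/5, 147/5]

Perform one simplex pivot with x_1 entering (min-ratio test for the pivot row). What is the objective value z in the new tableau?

Ratio test on column x_1 — row 1: entry -3 ≤ 0; row 2: 16/1 = 16; row 3: entry 0 ≤ 0; row 4: (21/5)/1 = 21/5. Minimum is 21/5 at row 4 (x_3 leaves); pivot element 1.
Pivot on row 4; the Z-row RHS becomes 147/5 − (-2)·(21/5) = 189/5.

189/5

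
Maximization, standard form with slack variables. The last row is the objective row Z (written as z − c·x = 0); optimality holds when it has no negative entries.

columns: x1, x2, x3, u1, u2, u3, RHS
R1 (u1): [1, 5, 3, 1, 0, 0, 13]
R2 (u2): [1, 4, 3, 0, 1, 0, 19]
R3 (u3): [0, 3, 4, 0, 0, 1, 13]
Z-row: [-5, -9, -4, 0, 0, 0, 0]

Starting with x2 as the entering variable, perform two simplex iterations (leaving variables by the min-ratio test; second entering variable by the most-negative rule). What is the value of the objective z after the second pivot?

Ratio test on column x2 — row 1: 13/5 = 13/5; row 2: 19/4 = 19/4; row 3: 13/3 = 13/3. Minimum is 13/5 at row 1 (u1 leaves); pivot element 5.
Pivot on row 1; the Z-row RHS becomes 0 − (-9)·(13/5) = 117/5.
Next entering variable (most negative Z-row entry -16/5): x1.
Ratio test on column x1 — row 1: (13/5)/(1/5) = 13; row 2: (43/5)/(1/5) = 43; row 3: entry -3/5 ≤ 0. Minimum is 13 at row 1 (x2 leaves); pivot element 1/5.
After the second pivot the Z-row RHS is 117/5 − (-16/5)·13 = 65.

65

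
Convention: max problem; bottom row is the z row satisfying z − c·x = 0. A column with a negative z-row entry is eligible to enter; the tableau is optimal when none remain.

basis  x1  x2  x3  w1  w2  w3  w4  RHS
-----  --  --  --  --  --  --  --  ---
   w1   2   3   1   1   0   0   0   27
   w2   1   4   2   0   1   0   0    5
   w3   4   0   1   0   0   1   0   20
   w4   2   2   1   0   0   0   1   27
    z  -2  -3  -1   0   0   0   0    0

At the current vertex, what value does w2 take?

w2 is basic (row 2); its value is the RHS of that row, 5.

5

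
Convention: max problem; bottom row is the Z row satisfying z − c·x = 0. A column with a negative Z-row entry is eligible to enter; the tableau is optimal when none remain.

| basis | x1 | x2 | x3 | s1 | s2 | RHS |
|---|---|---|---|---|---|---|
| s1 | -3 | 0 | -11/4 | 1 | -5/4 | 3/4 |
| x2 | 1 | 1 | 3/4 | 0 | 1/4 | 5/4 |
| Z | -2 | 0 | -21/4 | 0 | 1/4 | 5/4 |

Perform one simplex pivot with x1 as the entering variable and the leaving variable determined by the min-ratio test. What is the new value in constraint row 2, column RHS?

Ratio test on column x1 — row 1: entry -3 ≤ 0; row 2: (5/4)/1 = 5/4. Minimum is 5/4 at row 2 (x2 leaves); pivot element 1.
Divide row 2 by 1; eliminate column x1 from the other rows.
In the new row 2, the RHS entry is the old entry divided by the pivot: (5/4)/1 = 5/4.

5/4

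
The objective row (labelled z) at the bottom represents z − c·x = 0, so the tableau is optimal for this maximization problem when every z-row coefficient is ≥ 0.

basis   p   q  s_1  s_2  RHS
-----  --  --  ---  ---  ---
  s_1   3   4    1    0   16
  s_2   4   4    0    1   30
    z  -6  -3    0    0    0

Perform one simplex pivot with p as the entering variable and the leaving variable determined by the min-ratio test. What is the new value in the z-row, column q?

Ratio test on column p — row 1: 16/3 = 16/3; row 2: 30/4 = 15/2. Minimum is 16/3 at row 1 (s_1 leaves); pivot element 3.
Divide row 1 by 3; eliminate column p from the other rows.
z-row update in column q: -3 − (-6)·(4/3) = 5.

5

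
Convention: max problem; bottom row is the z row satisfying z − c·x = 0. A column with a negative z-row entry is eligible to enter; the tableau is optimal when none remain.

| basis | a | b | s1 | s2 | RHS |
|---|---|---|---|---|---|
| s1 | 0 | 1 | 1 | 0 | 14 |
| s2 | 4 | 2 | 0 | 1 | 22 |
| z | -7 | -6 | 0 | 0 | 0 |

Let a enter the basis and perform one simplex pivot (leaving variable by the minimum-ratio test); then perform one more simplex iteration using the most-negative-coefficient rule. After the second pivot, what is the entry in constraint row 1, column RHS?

Ratio test on column a — row 1: entry 0 ≤ 0; row 2: 22/4 = 11/2. Minimum is 11/2 at row 2 (s2 leaves); pivot element 4.
Divide row 2 by 4; eliminate column a from the other rows.
Second iteration: most negative z-row entry is -5/2 in column b, so b enters.
Ratio test on column b — row 1: 14/1 = 14; row 2: (11/2)/(1/2) = 11. Minimum is 11 at row 2 (a leaves); pivot element 1/2.
Divide row 2 by 1/2; eliminate column b from the other rows.
After both pivots, the entry at constraint row 1, column RHS is 3.

3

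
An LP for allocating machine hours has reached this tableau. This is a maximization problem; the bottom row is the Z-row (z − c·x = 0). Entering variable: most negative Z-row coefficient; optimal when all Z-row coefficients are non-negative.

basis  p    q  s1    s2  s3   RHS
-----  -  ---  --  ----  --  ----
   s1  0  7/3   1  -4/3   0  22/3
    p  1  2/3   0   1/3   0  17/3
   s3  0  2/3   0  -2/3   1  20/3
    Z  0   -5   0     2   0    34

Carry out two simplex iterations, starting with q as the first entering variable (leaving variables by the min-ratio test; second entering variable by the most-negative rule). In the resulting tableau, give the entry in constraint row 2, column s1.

Ratio test on column q — row 1: (22/3)/(7/3) = 22/7; row 2: (17/3)/(2/3) = 17/2; row 3: (20/3)/(2/3) = 10. Minimum is 22/7 at row 1 (s1 leaves); pivot element 7/3.
Divide row 1 by 7/3; eliminate column q from the other rows.
Second iteration: most negative Z-row entry is -6/7 in column s2, so s2 enters.
Ratio test on column s2 — row 1: entry -4/7 ≤ 0; row 2: (25/7)/(5/7) = 5; row 3: entry -2/7 ≤ 0. Minimum is 5 at row 2 (p leaves); pivot element 5/7.
Divide row 2 by 5/7; eliminate column s2 from the other rows.
After both pivots, the entry at constraint row 2, column s1 is -2/5.

-2/5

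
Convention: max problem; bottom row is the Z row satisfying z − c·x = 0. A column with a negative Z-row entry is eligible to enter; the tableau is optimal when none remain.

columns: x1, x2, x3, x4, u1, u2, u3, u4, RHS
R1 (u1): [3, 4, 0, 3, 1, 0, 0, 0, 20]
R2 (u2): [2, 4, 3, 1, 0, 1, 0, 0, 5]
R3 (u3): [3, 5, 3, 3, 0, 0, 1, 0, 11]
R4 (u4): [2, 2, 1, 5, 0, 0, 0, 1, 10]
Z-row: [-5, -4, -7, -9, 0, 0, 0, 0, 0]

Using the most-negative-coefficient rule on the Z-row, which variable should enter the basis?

Negative Z-row entries: x1: -5, x2: -4, x3: -7, x4: -9.
The most negative is -9 in column x4, so x4 enters.

x4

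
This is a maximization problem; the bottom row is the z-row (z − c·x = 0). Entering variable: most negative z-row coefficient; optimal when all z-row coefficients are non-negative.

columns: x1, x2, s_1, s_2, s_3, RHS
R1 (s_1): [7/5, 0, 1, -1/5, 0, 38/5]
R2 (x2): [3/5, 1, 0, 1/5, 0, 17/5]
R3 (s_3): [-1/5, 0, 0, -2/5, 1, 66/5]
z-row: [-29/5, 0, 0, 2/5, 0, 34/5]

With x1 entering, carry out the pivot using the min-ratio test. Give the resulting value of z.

268/7

Ratio test on column x1 — row 1: (38/5)/(7/5) = 38/7; row 2: (17/5)/(3/5) = 17/3; row 3: entry -1/5 ≤ 0. Minimum is 38/7 at row 1 (s_1 leaves); pivot element 7/5.
Pivot on row 1; the z-row RHS becomes 34/5 − (-29/5)·(38/7) = 268/7.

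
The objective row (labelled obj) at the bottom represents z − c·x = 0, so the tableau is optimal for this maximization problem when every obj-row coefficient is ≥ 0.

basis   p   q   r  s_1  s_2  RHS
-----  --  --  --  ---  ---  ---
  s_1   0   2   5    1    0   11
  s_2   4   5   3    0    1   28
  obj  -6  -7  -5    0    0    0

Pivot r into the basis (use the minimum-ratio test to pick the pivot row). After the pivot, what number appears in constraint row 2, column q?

19/5

Ratio test on column r — row 1: 11/5 = 11/5; row 2: 28/3 = 28/3. Minimum is 11/5 at row 1 (s_1 leaves); pivot element 5.
Divide row 1 by 5; eliminate column r from the other rows.
Row 2 update in column q: 5 − 3·(2/5) = 19/5.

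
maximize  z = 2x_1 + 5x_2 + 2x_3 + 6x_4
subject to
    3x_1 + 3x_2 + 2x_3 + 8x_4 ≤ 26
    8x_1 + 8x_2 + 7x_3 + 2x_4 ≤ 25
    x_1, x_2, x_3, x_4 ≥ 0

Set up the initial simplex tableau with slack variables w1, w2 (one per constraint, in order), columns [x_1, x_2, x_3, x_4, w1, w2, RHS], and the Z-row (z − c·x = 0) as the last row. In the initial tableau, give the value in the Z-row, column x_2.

-5

The Z-row carries the negated objective coefficients: the x_2 entry is -5.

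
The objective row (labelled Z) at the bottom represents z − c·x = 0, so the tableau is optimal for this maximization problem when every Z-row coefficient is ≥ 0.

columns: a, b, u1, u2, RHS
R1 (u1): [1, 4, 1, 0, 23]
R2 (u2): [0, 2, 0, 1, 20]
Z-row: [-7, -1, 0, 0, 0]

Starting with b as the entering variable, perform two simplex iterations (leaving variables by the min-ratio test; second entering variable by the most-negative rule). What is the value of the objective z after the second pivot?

161

Ratio test on column b — row 1: 23/4 = 23/4; row 2: 20/2 = 10. Minimum is 23/4 at row 1 (u1 leaves); pivot element 4.
Pivot on row 1; the Z-row RHS becomes 0 − (-1)·(23/4) = 23/4.
Next entering variable (most negative Z-row entry -27/4): a.
Ratio test on column a — row 1: (23/4)/(1/4) = 23; row 2: entry -1/2 ≤ 0. Minimum is 23 at row 1 (b leaves); pivot element 1/4.
After the second pivot the Z-row RHS is 23/4 − (-27/4)·23 = 161.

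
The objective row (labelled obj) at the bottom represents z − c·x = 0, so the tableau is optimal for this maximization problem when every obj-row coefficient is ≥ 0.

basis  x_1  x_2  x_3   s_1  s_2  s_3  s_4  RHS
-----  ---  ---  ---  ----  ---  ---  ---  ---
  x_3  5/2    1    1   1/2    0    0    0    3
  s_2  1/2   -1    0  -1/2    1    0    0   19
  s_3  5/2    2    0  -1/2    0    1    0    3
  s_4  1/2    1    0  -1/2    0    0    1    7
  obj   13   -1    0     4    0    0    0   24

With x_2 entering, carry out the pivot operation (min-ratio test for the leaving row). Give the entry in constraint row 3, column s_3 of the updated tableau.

1/2

Ratio test on column x_2 — row 1: 3/1 = 3; row 2: entry -1 ≤ 0; row 3: 3/2 = 3/2; row 4: 7/1 = 7. Minimum is 3/2 at row 3 (s_3 leaves); pivot element 2.
Divide row 3 by 2; eliminate column x_2 from the other rows.
In the new row 3, the s_3 entry is the old entry divided by the pivot: 1/2 = 1/2.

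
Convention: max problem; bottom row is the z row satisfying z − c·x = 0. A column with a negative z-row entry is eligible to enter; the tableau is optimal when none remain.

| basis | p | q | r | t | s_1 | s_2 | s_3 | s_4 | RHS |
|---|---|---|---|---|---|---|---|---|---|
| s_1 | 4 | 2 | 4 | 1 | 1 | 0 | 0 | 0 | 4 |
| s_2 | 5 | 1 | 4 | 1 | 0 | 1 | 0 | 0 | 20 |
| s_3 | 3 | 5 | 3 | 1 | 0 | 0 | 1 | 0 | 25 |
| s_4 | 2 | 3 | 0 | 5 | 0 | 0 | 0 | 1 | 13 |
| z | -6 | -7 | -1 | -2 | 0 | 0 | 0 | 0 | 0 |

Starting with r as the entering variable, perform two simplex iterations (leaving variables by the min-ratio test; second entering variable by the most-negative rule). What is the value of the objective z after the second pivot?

Ratio test on column r — row 1: 4/4 = 1; row 2: 20/4 = 5; row 3: 25/3 = 25/3; row 4: entry 0 ≤ 0. Minimum is 1 at row 1 (s_1 leaves); pivot element 4.
Pivot on row 1; the z-row RHS becomes 0 − (-1)·1 = 1.
Next entering variable (most negative z-row entry -13/2): q.
Ratio test on column q — row 1: 1/(1/2) = 2; row 2: entry -1 ≤ 0; row 3: 22/(7/2) = 44/7; row 4: 13/3 = 13/3. Minimum is 2 at row 1 (r leaves); pivot element 1/2.
After the second pivot the z-row RHS is 1 − (-13/2)·2 = 14.

14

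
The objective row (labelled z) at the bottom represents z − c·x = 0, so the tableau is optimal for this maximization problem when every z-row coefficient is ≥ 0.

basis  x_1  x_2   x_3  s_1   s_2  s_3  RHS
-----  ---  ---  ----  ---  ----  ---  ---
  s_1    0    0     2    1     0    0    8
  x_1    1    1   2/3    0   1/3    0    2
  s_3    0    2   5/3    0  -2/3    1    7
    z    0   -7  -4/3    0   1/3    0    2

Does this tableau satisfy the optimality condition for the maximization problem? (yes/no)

no

The z-row has a negative entry -7 in column x_2, so it is not optimal.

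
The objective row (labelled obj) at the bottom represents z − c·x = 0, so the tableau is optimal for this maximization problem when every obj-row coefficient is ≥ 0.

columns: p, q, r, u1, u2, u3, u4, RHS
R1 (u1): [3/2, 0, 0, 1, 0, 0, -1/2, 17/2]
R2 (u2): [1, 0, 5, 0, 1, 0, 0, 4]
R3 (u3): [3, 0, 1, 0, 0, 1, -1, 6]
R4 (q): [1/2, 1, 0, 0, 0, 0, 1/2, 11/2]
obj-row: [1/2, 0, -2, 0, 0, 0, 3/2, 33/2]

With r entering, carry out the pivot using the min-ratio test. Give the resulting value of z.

181/10

Ratio test on column r — row 1: entry 0 ≤ 0; row 2: 4/5 = 4/5; row 3: 6/1 = 6; row 4: entry 0 ≤ 0. Minimum is 4/5 at row 2 (u2 leaves); pivot element 5.
Pivot on row 2; the obj-row RHS becomes 33/2 − (-2)·(4/5) = 181/10.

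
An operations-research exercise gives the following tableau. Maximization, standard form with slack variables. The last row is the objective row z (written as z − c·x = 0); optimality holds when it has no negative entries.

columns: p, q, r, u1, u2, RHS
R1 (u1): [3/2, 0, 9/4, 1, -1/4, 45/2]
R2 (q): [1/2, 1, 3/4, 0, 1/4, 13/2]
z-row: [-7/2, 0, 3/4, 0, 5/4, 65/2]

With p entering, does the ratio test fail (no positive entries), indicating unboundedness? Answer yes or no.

no

Column p has positive entries in row(s) 1, 2, so the ratio test bounds it — not unbounded.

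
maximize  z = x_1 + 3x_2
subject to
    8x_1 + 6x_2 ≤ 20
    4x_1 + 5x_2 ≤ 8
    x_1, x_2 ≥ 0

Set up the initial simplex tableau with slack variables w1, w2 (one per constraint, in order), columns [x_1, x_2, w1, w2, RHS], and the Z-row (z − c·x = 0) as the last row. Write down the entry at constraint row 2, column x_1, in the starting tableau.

4

Constraint 2 has coefficient 4 on x_1.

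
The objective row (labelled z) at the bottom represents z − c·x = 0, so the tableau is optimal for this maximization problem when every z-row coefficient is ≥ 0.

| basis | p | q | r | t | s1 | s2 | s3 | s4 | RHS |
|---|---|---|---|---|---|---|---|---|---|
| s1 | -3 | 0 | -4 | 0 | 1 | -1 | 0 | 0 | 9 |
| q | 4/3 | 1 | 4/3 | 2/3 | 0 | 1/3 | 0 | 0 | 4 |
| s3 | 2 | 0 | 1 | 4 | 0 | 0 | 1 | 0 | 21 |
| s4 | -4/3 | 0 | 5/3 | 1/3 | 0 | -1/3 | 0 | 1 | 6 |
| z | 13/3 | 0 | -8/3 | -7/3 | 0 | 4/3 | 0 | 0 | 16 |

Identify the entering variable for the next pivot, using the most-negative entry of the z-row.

Negative z-row entries: r: -8/3, t: -7/3.
The most negative is -8/3 in column r, so r enters.

r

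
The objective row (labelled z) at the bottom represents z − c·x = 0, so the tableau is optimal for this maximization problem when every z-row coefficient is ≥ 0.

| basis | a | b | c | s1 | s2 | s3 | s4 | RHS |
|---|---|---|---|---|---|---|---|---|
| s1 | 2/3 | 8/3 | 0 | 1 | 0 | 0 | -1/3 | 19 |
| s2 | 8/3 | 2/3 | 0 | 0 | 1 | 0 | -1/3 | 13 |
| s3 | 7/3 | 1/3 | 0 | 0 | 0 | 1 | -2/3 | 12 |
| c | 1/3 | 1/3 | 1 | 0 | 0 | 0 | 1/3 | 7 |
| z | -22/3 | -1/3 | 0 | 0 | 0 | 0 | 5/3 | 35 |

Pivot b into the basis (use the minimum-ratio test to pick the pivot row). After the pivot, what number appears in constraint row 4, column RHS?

Ratio test on column b — row 1: 19/(8/3) = 57/8; row 2: 13/(2/3) = 39/2; row 3: 12/(1/3) = 36; row 4: 7/(1/3) = 21. Minimum is 57/8 at row 1 (s1 leaves); pivot element 8/3.
Divide row 1 by 8/3; eliminate column b from the other rows.
Row 4 update in column RHS: 7 − (1/3)·(57/8) = 37/8.

37/8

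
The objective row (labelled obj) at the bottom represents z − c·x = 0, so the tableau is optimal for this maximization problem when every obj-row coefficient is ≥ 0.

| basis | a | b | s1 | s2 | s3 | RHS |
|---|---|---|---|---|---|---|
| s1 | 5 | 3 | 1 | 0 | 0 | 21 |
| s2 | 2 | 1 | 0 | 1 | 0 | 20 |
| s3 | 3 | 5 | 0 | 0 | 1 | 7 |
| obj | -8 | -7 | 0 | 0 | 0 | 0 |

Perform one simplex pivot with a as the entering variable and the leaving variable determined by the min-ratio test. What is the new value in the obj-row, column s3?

Ratio test on column a — row 1: 21/5 = 21/5; row 2: 20/2 = 10; row 3: 7/3 = 7/3. Minimum is 7/3 at row 3 (s3 leaves); pivot element 3.
Divide row 3 by 3; eliminate column a from the other rows.
obj-row update in column s3: 0 − (-8)·(1/3) = 8/3.

8/3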